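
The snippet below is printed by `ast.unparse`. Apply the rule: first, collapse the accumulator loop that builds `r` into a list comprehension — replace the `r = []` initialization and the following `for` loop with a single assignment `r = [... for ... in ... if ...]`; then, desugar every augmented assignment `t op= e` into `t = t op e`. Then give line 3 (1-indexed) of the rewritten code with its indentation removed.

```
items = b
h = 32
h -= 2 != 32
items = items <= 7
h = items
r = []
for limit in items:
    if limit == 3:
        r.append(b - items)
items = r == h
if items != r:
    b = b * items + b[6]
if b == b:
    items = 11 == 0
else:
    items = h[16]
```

h = h - (2 != 32)

Transformed code:
items = b
h = 32
h = h - (2 != 32)
items = items <= 7
h = items
r = [b - items for limit in items if limit == 3]
items = r == h
if items != r:
    b = b * items + b[6]
if b == b:
    items = 11 == 0
else:
    items = h[16]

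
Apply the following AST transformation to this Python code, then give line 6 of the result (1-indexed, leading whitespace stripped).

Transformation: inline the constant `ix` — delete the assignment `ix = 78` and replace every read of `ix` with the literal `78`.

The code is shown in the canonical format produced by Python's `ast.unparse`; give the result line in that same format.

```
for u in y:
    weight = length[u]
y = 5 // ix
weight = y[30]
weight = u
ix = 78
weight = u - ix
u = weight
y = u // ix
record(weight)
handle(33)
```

Transformed code:
for u in y:
    weight = length[u]
y = 5 // 78
weight = y[30]
weight = u
weight = u - 78
u = weight
y = u // 78
record(weight)
handle(33)

weight = u - 78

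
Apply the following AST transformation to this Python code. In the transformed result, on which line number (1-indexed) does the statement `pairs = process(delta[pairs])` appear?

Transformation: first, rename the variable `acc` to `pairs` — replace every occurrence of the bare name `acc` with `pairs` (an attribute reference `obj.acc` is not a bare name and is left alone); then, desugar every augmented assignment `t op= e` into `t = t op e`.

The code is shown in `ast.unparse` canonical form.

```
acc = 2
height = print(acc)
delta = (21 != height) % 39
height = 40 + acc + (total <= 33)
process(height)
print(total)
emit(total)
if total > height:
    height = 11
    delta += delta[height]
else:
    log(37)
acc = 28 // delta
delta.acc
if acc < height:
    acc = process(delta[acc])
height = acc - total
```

16

Transformed code:
pairs = 2
height = print(pairs)
delta = (21 != height) % 39
height = 40 + pairs + (total <= 33)
process(height)
print(total)
emit(total)
if total > height:
    height = 11
    delta = delta + delta[height]
else:
    log(37)
pairs = 28 // delta
delta.acc
if pairs < height:
    pairs = process(delta[pairs])
height = pairs - total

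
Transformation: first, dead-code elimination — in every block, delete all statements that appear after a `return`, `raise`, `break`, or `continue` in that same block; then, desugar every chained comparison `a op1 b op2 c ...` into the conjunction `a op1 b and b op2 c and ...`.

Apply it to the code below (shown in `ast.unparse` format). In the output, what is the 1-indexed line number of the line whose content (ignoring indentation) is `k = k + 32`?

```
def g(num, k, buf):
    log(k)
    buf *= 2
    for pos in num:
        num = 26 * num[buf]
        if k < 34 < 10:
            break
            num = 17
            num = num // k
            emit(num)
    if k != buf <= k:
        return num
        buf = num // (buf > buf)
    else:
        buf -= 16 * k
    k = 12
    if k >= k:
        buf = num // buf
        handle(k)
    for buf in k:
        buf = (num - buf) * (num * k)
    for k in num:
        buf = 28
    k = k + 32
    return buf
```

Transformed code:
def g(num, k, buf):
    log(k)
    buf *= 2
    for pos in num:
        num = 26 * num[buf]
        if k < 34 and 34 < 10:
            break
    if k != buf and buf <= k:
        return num
    else:
        buf -= 16 * k
    k = 12
    if k >= k:
        buf = num // buf
        handle(k)
    for buf in k:
        buf = (num - buf) * (num * k)
    for k in num:
        buf = 28
    k = k + 32
    return buf

20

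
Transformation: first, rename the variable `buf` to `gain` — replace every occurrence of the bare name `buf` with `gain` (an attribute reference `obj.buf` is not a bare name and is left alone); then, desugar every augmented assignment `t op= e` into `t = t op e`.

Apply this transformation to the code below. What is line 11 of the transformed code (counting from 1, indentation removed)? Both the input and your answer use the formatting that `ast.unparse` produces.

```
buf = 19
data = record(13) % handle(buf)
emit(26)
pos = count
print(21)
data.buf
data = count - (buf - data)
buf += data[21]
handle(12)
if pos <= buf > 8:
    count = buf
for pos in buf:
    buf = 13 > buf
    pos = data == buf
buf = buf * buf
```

count = gain

Transformed code:
gain = 19
data = record(13) % handle(gain)
emit(26)
pos = count
print(21)
data.buf
data = count - (gain - data)
gain = gain + data[21]
handle(12)
if pos <= gain > 8:
    count = gain
for pos in gain:
    gain = 13 > gain
    pos = data == gain
gain = gain * gain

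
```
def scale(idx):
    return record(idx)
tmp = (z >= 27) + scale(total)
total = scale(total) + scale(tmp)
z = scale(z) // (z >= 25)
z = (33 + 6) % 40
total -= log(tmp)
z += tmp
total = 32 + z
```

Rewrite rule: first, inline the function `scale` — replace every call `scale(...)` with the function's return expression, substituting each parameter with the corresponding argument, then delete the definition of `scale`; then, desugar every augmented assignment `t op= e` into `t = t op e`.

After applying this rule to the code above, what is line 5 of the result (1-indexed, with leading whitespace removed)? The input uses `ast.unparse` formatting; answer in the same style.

total = total - log(tmp)

Transformed code:
tmp = (z >= 27) + record(total)
total = record(total) + record(tmp)
z = record(z) // (z >= 25)
z = (33 + 6) % 40
total = total - log(tmp)
z = z + tmp
total = 32 + z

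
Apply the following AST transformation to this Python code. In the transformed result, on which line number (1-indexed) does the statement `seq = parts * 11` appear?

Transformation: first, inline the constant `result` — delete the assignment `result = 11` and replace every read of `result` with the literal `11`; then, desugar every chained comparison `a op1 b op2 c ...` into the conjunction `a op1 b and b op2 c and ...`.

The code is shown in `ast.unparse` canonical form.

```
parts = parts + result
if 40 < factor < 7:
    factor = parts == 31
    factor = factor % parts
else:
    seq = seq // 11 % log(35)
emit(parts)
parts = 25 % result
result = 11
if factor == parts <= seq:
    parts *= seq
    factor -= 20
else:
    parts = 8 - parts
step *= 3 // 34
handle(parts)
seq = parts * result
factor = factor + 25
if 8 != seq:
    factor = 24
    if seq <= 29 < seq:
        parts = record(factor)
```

Transformed code:
parts = parts + 11
if 40 < factor and factor < 7:
    factor = parts == 31
    factor = factor % parts
else:
    seq = seq // 11 % log(35)
emit(parts)
parts = 25 % 11
if factor == parts and parts <= seq:
    parts *= seq
    factor -= 20
else:
    parts = 8 - parts
step *= 3 // 34
handle(parts)
seq = parts * 11
factor = factor + 25
if 8 != seq:
    factor = 24
    if seq <= 29 and 29 < seq:
        parts = record(factor)

16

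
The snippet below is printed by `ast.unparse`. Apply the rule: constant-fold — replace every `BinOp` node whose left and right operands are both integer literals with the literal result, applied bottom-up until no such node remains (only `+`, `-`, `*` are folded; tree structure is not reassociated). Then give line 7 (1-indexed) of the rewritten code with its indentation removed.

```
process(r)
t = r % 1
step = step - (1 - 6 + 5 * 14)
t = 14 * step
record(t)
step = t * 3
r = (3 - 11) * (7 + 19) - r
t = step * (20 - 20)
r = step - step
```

r = -208 - r

Transformed code:
process(r)
t = r % 1
step = step - 65
t = 14 * step
record(t)
step = t * 3
r = -208 - r
t = step * 0
r = step - step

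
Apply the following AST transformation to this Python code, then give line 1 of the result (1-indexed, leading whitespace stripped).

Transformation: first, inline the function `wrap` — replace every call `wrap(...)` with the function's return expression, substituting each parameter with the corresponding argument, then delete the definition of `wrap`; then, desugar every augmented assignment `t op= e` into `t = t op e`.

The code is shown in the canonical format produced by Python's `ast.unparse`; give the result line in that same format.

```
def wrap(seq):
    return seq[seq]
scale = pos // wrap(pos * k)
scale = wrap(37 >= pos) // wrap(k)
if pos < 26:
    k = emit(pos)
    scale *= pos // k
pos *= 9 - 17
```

scale = pos // (pos * k)[pos * k]

Transformed code:
scale = pos // (pos * k)[pos * k]
scale = (37 >= pos)[37 >= pos] // k[k]
if pos < 26:
    k = emit(pos)
    scale = scale * (pos // k)
pos = pos * (9 - 17)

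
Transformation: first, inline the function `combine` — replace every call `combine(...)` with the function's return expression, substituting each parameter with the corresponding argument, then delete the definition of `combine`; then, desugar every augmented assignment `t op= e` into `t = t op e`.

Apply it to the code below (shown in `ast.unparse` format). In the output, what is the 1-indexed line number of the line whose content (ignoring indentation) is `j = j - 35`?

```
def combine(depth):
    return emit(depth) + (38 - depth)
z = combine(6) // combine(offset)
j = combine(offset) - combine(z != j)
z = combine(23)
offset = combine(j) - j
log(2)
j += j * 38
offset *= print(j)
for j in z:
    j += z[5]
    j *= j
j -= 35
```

Transformed code:
z = (emit(6) + (38 - 6)) // (emit(offset) + (38 - offset))
j = emit(offset) + (38 - offset) - (emit(z != j) + (38 - (z != j)))
z = emit(23) + (38 - 23)
offset = emit(j) + (38 - j) - j
log(2)
j = j + j * 38
offset = offset * print(j)
for j in z:
    j = j + z[5]
    j = j * j
j = j - 35

11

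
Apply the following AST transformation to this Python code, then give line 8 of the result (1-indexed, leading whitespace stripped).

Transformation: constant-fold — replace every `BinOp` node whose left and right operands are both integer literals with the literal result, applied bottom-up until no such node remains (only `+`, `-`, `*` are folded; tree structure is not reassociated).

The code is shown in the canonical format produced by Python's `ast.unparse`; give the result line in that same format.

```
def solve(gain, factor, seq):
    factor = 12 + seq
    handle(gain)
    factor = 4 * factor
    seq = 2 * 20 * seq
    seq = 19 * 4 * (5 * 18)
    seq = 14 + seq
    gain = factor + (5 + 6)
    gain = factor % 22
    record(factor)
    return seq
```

Transformed code:
def solve(gain, factor, seq):
    factor = 12 + seq
    handle(gain)
    factor = 4 * factor
    seq = 40 * seq
    seq = 6840
    seq = 14 + seq
    gain = factor + 11
    gain = factor % 22
    record(factor)
    return seq

gain = factor + 11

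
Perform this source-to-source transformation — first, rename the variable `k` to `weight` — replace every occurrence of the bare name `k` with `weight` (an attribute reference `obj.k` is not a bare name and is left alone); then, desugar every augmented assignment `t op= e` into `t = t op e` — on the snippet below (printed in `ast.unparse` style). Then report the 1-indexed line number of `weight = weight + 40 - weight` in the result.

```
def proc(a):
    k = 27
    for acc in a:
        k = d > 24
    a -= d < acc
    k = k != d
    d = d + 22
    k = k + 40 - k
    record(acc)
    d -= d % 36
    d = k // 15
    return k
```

Transformed code:
def proc(a):
    weight = 27
    for acc in a:
        weight = d > 24
    a = a - (d < acc)
    weight = weight != d
    d = d + 22
    weight = weight + 40 - weight
    record(acc)
    d = d - d % 36
    d = weight // 15
    return weight

8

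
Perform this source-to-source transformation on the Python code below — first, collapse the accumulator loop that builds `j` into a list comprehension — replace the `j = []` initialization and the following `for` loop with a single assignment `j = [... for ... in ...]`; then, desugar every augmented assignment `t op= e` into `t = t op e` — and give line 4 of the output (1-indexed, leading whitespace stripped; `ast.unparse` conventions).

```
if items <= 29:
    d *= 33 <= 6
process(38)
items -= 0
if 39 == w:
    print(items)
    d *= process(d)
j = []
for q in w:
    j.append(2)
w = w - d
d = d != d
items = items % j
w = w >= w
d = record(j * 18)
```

Transformed code:
if items <= 29:
    d = d * (33 <= 6)
process(38)
items = items - 0
if 39 == w:
    print(items)
    d = d * process(d)
j = [2 for q in w]
w = w - d
d = d != d
items = items % j
w = w >= w
d = record(j * 18)

items = items - 0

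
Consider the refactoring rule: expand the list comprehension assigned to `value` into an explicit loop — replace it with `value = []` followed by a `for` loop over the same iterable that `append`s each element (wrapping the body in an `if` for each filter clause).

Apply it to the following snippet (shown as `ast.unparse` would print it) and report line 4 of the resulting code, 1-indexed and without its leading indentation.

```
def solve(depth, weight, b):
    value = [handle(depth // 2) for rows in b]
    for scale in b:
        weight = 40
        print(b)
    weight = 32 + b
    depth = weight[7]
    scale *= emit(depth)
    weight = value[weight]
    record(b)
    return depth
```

Transformed code:
def solve(depth, weight, b):
    value = []
    for rows in b:
        value.append(handle(depth // 2))
    for scale in b:
        weight = 40
        print(b)
    weight = 32 + b
    depth = weight[7]
    scale *= emit(depth)
    weight = value[weight]
    record(b)
    return depth

value.append(handle(depth // 2))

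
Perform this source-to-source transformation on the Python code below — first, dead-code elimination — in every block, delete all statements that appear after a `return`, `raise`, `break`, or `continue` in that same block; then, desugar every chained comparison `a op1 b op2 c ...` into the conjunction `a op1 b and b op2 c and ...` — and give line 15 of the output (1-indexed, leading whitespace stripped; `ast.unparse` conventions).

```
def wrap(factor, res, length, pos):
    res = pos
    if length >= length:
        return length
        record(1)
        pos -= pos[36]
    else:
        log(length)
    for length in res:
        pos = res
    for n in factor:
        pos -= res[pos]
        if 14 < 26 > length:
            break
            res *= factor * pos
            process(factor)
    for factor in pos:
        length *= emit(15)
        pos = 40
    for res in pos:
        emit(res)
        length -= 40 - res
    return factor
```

Transformed code:
def wrap(factor, res, length, pos):
    res = pos
    if length >= length:
        return length
    else:
        log(length)
    for length in res:
        pos = res
    for n in factor:
        pos -= res[pos]
        if 14 < 26 and 26 > length:
            break
    for factor in pos:
        length *= emit(15)
        pos = 40
    for res in pos:
        emit(res)
        length -= 40 - res
    return factor

pos = 40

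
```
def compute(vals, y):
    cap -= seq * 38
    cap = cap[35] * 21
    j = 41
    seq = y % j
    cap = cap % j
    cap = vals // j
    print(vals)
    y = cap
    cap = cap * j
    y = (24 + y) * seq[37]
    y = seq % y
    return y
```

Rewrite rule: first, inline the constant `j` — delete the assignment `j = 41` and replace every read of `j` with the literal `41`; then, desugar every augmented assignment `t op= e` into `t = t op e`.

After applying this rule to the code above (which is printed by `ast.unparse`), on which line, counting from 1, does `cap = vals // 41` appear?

Transformed code:
def compute(vals, y):
    cap = cap - seq * 38
    cap = cap[35] * 21
    seq = y % 41
    cap = cap % 41
    cap = vals // 41
    print(vals)
    y = cap
    cap = cap * 41
    y = (24 + y) * seq[37]
    y = seq % y
    return y

6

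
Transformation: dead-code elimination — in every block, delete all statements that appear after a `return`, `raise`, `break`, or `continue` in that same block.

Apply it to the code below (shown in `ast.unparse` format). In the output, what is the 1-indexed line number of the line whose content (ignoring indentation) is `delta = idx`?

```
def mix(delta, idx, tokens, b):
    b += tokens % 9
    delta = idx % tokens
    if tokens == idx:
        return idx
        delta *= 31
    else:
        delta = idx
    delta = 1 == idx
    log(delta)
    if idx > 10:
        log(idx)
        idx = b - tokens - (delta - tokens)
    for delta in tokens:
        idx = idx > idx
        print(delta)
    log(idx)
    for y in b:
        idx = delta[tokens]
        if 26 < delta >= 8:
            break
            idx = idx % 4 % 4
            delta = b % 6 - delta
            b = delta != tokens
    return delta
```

Transformed code:
def mix(delta, idx, tokens, b):
    b += tokens % 9
    delta = idx % tokens
    if tokens == idx:
        return idx
    else:
        delta = idx
    delta = 1 == idx
    log(delta)
    if idx > 10:
        log(idx)
        idx = b - tokens - (delta - tokens)
    for delta in tokens:
        idx = idx > idx
        print(delta)
    log(idx)
    for y in b:
        idx = delta[tokens]
        if 26 < delta >= 8:
            break
    return delta

7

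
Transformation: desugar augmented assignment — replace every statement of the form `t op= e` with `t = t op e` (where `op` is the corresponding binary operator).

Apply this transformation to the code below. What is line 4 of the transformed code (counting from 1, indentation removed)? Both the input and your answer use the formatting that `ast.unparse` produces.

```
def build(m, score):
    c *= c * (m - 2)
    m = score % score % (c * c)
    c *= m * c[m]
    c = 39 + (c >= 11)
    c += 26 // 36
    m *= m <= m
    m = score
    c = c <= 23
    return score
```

c = c * (m * c[m])

Transformed code:
def build(m, score):
    c = c * (c * (m - 2))
    m = score % score % (c * c)
    c = c * (m * c[m])
    c = 39 + (c >= 11)
    c = c + 26 // 36
    m = m * (m <= m)
    m = score
    c = c <= 23
    return score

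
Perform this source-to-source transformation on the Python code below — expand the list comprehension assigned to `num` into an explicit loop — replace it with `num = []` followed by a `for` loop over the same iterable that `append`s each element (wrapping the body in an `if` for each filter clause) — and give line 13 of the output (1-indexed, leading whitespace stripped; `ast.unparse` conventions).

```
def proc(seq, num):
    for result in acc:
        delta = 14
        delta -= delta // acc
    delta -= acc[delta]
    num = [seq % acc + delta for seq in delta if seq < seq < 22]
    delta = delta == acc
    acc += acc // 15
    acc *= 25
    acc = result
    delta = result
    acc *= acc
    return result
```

acc = result

Transformed code:
def proc(seq, num):
    for result in acc:
        delta = 14
        delta -= delta // acc
    delta -= acc[delta]
    num = []
    for seq in delta:
        if seq < seq < 22:
            num.append(seq % acc + delta)
    delta = delta == acc
    acc += acc // 15
    acc *= 25
    acc = result
    delta = result
    acc *= acc
    return result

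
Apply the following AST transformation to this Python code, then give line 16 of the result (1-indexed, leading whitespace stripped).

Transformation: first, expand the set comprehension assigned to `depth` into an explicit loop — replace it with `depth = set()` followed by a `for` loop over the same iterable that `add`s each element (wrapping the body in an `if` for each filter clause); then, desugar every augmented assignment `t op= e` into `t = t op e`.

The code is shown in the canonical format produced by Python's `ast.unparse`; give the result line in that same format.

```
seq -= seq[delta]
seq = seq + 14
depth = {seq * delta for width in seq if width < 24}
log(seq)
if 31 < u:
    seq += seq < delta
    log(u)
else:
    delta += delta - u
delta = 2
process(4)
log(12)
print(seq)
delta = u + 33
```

Transformed code:
seq = seq - seq[delta]
seq = seq + 14
depth = set()
for width in seq:
    if width < 24:
        depth.add(seq * delta)
log(seq)
if 31 < u:
    seq = seq + (seq < delta)
    log(u)
else:
    delta = delta + (delta - u)
delta = 2
process(4)
log(12)
print(seq)
delta = u + 33

print(seq)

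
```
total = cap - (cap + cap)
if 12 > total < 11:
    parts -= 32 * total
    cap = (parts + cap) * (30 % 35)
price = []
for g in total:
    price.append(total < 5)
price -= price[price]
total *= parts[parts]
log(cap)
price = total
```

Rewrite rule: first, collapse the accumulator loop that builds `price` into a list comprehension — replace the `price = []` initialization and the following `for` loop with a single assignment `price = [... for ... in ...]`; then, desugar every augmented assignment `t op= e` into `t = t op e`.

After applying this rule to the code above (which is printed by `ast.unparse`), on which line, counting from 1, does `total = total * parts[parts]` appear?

Transformed code:
total = cap - (cap + cap)
if 12 > total < 11:
    parts = parts - 32 * total
    cap = (parts + cap) * (30 % 35)
price = [total < 5 for g in total]
price = price - price[price]
total = total * parts[parts]
log(cap)
price = total

7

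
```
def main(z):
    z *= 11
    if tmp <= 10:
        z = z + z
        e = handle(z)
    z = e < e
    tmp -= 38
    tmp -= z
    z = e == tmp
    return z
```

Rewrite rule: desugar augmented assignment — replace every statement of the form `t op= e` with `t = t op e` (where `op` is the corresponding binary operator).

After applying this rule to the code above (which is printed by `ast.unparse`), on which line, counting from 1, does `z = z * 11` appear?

Transformed code:
def main(z):
    z = z * 11
    if tmp <= 10:
        z = z + z
        e = handle(z)
    z = e < e
    tmp = tmp - 38
    tmp = tmp - z
    z = e == tmp
    return z

2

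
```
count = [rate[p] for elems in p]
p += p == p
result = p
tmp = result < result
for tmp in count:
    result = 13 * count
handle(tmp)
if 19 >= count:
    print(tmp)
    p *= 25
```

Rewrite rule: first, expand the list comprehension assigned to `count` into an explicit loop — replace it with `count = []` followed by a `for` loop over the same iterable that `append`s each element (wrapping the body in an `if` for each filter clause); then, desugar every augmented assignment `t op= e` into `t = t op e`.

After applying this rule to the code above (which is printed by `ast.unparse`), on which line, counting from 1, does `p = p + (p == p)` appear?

4

Transformed code:
count = []
for elems in p:
    count.append(rate[p])
p = p + (p == p)
result = p
tmp = result < result
for tmp in count:
    result = 13 * count
handle(tmp)
if 19 >= count:
    print(tmp)
    p = p * 25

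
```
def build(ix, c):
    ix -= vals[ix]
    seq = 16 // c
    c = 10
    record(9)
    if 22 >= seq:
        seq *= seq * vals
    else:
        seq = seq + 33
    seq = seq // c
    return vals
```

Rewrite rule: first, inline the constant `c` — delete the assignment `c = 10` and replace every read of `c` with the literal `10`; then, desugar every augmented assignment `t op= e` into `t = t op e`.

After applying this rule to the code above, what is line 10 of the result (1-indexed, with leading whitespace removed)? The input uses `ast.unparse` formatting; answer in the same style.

return vals

Transformed code:
def build(ix, c):
    ix = ix - vals[ix]
    seq = 16 // 10
    record(9)
    if 22 >= seq:
        seq = seq * (seq * vals)
    else:
        seq = seq + 33
    seq = seq // 10
    return vals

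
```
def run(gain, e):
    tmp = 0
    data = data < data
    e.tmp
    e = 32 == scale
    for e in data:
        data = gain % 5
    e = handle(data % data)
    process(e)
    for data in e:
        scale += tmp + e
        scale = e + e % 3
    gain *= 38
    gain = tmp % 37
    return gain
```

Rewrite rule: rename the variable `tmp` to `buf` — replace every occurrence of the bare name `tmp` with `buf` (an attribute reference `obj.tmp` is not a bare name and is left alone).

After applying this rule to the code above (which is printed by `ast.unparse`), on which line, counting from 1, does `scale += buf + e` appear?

Transformed code:
def run(gain, e):
    buf = 0
    data = data < data
    e.tmp
    e = 32 == scale
    for e in data:
        data = gain % 5
    e = handle(data % data)
    process(e)
    for data in e:
        scale += buf + e
        scale = e + e % 3
    gain *= 38
    gain = buf % 37
    return gain

11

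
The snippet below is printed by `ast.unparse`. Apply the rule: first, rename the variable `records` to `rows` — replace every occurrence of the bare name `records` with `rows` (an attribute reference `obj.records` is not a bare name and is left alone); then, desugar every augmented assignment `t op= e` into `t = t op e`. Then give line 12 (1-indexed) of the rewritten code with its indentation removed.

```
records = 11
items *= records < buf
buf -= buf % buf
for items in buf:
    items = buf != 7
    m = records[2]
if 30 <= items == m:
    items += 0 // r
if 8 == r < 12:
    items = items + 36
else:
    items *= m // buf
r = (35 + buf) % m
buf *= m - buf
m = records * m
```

items = items * (m // buf)

Transformed code:
rows = 11
items = items * (rows < buf)
buf = buf - buf % buf
for items in buf:
    items = buf != 7
    m = rows[2]
if 30 <= items == m:
    items = items + 0 // r
if 8 == r < 12:
    items = items + 36
else:
    items = items * (m // buf)
r = (35 + buf) % m
buf = buf * (m - buf)
m = rows * m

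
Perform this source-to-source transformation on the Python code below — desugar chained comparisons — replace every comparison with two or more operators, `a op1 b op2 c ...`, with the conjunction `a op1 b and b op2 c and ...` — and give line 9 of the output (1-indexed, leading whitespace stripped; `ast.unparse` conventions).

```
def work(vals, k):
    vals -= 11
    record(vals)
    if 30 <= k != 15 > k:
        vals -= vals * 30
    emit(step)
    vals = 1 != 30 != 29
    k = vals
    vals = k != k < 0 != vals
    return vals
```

Transformed code:
def work(vals, k):
    vals -= 11
    record(vals)
    if 30 <= k and k != 15 and (15 > k):
        vals -= vals * 30
    emit(step)
    vals = 1 != 30 and 30 != 29
    k = vals
    vals = k != k and k < 0 and (0 != vals)
    return vals

vals = k != k and k < 0 and (0 != vals)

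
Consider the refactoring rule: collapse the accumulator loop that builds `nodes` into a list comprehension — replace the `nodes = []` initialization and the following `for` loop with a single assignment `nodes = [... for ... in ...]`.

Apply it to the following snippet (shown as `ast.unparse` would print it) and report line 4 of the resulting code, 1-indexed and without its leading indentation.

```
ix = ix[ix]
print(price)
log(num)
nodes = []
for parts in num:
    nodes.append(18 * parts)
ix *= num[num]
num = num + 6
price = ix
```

nodes = [18 * parts for parts in num]

Transformed code:
ix = ix[ix]
print(price)
log(num)
nodes = [18 * parts for parts in num]
ix *= num[num]
num = num + 6
price = ix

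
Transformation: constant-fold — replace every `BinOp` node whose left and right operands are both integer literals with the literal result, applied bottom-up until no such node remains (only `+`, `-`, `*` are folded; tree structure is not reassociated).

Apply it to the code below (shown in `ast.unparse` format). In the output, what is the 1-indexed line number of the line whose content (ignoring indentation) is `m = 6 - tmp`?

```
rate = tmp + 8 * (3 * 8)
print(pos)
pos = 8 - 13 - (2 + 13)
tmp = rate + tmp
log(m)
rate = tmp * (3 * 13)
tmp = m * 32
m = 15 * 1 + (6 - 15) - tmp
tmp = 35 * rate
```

8

Transformed code:
rate = tmp + 192
print(pos)
pos = -20
tmp = rate + tmp
log(m)
rate = tmp * 39
tmp = m * 32
m = 6 - tmp
tmp = 35 * rate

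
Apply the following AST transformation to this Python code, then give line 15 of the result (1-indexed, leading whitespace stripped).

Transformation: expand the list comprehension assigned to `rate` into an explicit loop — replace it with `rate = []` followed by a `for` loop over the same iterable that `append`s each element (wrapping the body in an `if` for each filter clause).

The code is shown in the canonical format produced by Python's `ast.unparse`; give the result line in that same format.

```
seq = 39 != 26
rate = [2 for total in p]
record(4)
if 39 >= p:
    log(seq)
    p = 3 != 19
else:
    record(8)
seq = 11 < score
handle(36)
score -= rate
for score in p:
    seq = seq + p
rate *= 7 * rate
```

seq = seq + p

Transformed code:
seq = 39 != 26
rate = []
for total in p:
    rate.append(2)
record(4)
if 39 >= p:
    log(seq)
    p = 3 != 19
else:
    record(8)
seq = 11 < score
handle(36)
score -= rate
for score in p:
    seq = seq + p
rate *= 7 * rate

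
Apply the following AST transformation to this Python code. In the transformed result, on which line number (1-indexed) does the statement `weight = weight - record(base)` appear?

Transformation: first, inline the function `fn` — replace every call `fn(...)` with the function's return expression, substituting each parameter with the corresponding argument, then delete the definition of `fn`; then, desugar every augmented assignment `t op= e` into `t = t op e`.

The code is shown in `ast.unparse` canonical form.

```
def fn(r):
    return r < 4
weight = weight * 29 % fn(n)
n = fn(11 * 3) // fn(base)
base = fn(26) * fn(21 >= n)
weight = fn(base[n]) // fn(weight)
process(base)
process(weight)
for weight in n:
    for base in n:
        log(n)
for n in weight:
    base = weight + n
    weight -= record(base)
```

12

Transformed code:
weight = weight * 29 % (n < 4)
n = (11 * 3 < 4) // (base < 4)
base = (26 < 4) * ((21 >= n) < 4)
weight = (base[n] < 4) // (weight < 4)
process(base)
process(weight)
for weight in n:
    for base in n:
        log(n)
for n in weight:
    base = weight + n
    weight = weight - record(base)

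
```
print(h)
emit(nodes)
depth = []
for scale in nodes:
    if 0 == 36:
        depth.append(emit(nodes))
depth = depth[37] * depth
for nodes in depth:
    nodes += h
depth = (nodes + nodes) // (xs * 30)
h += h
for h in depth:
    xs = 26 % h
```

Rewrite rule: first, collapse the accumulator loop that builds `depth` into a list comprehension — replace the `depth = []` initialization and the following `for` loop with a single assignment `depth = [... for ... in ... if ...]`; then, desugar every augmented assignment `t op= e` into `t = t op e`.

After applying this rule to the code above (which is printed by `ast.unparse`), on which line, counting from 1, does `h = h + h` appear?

8

Transformed code:
print(h)
emit(nodes)
depth = [emit(nodes) for scale in nodes if 0 == 36]
depth = depth[37] * depth
for nodes in depth:
    nodes = nodes + h
depth = (nodes + nodes) // (xs * 30)
h = h + h
for h in depth:
    xs = 26 % h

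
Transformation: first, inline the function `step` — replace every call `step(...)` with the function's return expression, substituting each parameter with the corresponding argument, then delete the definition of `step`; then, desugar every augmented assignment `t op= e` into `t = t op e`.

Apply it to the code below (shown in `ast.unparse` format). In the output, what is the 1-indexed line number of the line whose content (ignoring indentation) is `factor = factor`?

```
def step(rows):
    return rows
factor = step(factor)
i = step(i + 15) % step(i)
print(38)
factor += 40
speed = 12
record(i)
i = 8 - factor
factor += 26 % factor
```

1

Transformed code:
factor = factor
i = (i + 15) % i
print(38)
factor = factor + 40
speed = 12
record(i)
i = 8 - factor
factor = factor + 26 % factor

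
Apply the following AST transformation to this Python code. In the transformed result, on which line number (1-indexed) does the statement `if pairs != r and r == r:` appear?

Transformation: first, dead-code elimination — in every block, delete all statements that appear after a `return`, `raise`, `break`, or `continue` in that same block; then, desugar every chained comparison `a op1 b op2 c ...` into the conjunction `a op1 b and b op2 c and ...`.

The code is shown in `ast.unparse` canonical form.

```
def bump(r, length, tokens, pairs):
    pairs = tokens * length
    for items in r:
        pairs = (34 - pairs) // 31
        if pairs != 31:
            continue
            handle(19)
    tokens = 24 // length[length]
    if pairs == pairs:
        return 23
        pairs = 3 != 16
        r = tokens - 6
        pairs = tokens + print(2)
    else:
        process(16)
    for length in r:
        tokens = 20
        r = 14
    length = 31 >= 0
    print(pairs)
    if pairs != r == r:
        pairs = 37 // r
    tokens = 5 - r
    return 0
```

17

Transformed code:
def bump(r, length, tokens, pairs):
    pairs = tokens * length
    for items in r:
        pairs = (34 - pairs) // 31
        if pairs != 31:
            continue
    tokens = 24 // length[length]
    if pairs == pairs:
        return 23
    else:
        process(16)
    for length in r:
        tokens = 20
        r = 14
    length = 31 >= 0
    print(pairs)
    if pairs != r and r == r:
        pairs = 37 // r
    tokens = 5 - r
    return 0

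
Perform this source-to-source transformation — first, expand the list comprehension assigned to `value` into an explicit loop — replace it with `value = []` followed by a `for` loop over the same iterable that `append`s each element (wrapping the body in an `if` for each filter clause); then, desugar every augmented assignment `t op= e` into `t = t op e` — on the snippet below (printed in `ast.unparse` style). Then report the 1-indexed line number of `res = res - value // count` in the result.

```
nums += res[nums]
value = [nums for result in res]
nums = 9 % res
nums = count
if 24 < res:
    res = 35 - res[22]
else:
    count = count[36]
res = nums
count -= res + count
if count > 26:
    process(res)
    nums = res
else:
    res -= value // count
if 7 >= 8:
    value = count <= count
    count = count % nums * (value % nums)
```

Transformed code:
nums = nums + res[nums]
value = []
for result in res:
    value.append(nums)
nums = 9 % res
nums = count
if 24 < res:
    res = 35 - res[22]
else:
    count = count[36]
res = nums
count = count - (res + count)
if count > 26:
    process(res)
    nums = res
else:
    res = res - value // count
if 7 >= 8:
    value = count <= count
    count = count % nums * (value % nums)

17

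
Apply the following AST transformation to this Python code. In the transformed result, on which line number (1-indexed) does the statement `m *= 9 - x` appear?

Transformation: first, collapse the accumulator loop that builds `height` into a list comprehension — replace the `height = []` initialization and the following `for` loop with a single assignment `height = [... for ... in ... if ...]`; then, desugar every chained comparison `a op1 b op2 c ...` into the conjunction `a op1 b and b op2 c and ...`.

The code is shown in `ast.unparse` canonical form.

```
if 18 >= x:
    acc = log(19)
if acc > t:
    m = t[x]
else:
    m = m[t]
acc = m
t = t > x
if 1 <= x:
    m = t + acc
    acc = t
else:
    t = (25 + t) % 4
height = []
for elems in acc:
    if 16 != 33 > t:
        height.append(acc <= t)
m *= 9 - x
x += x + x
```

15

Transformed code:
if 18 >= x:
    acc = log(19)
if acc > t:
    m = t[x]
else:
    m = m[t]
acc = m
t = t > x
if 1 <= x:
    m = t + acc
    acc = t
else:
    t = (25 + t) % 4
height = [acc <= t for elems in acc if 16 != 33 and 33 > t]
m *= 9 - x
x += x + x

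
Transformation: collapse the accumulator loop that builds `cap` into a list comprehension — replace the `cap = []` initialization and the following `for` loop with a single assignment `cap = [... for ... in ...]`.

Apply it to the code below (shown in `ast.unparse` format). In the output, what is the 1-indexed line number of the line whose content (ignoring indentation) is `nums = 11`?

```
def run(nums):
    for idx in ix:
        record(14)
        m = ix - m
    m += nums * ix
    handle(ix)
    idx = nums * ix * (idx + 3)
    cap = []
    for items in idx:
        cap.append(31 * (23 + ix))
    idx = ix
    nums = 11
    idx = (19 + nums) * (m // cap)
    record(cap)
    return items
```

10

Transformed code:
def run(nums):
    for idx in ix:
        record(14)
        m = ix - m
    m += nums * ix
    handle(ix)
    idx = nums * ix * (idx + 3)
    cap = [31 * (23 + ix) for items in idx]
    idx = ix
    nums = 11
    idx = (19 + nums) * (m // cap)
    record(cap)
    return items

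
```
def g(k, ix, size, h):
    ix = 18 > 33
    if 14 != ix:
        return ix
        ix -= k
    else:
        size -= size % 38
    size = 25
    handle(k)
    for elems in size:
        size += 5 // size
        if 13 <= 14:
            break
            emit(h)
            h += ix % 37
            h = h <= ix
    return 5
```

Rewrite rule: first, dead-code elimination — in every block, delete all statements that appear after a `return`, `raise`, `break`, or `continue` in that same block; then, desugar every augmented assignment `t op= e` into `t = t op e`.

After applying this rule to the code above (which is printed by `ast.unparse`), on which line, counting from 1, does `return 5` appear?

Transformed code:
def g(k, ix, size, h):
    ix = 18 > 33
    if 14 != ix:
        return ix
    else:
        size = size - size % 38
    size = 25
    handle(k)
    for elems in size:
        size = size + 5 // size
        if 13 <= 14:
            break
    return 5

13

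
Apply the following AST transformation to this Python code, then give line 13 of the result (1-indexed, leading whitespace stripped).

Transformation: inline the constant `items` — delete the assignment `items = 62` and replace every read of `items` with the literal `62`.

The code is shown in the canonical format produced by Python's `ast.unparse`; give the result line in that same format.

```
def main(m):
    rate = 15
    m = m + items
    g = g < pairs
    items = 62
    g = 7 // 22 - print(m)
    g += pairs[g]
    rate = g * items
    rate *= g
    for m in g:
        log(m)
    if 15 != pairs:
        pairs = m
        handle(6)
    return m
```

handle(6)

Transformed code:
def main(m):
    rate = 15
    m = m + 62
    g = g < pairs
    g = 7 // 22 - print(m)
    g += pairs[g]
    rate = g * 62
    rate *= g
    for m in g:
        log(m)
    if 15 != pairs:
        pairs = m
        handle(6)
    return m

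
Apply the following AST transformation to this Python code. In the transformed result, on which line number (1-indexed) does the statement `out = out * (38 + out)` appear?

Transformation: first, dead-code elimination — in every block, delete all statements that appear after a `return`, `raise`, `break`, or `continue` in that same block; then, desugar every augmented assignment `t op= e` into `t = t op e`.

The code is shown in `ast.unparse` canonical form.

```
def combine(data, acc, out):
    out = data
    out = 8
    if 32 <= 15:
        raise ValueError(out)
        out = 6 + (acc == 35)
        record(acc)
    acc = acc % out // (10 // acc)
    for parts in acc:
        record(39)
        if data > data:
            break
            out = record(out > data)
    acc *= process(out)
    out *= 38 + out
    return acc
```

12

Transformed code:
def combine(data, acc, out):
    out = data
    out = 8
    if 32 <= 15:
        raise ValueError(out)
    acc = acc % out // (10 // acc)
    for parts in acc:
        record(39)
        if data > data:
            break
    acc = acc * process(out)
    out = out * (38 + out)
    return acc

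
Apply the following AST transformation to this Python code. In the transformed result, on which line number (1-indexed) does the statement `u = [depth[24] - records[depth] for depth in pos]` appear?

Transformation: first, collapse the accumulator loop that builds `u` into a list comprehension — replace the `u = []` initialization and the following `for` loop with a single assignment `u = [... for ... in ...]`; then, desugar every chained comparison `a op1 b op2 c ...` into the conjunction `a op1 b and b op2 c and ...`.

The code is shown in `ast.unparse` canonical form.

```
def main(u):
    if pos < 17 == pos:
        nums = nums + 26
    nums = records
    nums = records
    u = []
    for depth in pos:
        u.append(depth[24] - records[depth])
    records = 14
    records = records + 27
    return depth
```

6

Transformed code:
def main(u):
    if pos < 17 and 17 == pos:
        nums = nums + 26
    nums = records
    nums = records
    u = [depth[24] - records[depth] for depth in pos]
    records = 14
    records = records + 27
    return depth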